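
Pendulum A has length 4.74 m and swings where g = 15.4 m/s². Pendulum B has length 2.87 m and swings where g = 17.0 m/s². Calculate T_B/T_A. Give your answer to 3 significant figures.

T = 2π√(L/g), so T_B/T_A = √((L_B/g_B)/(L_A/g_A)) = √((2.87/17.0)/(4.74/15.4)) = 0.741.

0.741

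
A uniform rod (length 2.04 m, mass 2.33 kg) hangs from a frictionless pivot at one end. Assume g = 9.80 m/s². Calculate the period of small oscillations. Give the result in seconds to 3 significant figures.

For a physical pendulum T = 2π√(I/(mgd)), with d = 1.020 m from pivot to centre of mass.
I_cm = mL²/12 = 2.33 × 2.04²/12 = 0.8080 kg·m²; I = I_cm + md² = 0.8080 + 2.33 × 1.020² = 3.232 kg·m².
T = 2π√(3.232/(2.33 × 9.80 × 1.020)) = 2.34 s.

2.34 s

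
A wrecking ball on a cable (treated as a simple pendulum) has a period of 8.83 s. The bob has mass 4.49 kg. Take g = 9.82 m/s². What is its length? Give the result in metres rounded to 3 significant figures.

19.4 m

From T = 2π√(L/g), L = gT²/(4π²) = 9.82 × 8.830²/(4π²) = 19.4 m.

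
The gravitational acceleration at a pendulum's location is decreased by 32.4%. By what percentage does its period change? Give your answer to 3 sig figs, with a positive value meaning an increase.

21.6%

T ∝ 1/√g, so T'/T = 1/√(0.6760) = 1.216.
Percentage change in T = (1.216 − 1) × 100% = 21.6%.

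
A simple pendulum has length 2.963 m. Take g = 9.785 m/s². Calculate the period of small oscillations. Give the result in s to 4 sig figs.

3.458 s

T = 2π√(L/g) = 2π√(2.963/9.785) = 2π × 0.55028 = 3.458 s.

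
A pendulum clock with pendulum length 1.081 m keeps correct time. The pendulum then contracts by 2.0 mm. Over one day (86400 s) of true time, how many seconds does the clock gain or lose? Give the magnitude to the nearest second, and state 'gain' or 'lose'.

T ∝ √L, so T'/T = √(1.07900/1.081) = 0.999075.
In 86400 s of true time the clock registers 86400/0.999075 = 86480.0 s, so it gains 80 s.

gain 80 s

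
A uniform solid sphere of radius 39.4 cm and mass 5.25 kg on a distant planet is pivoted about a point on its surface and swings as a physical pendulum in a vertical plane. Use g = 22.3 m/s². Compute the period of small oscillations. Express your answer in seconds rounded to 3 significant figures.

0.988 s

I_cm = (2/5)mr² = 0.3260 kg·m². The pivot is at distance d = 0.394 m from the centre of mass.
By the parallel-axis theorem, I = I_cm + md² = 0.3260 + 0.8150 = 1.141 kg·m².
T = 2π√(I/(mgd)) = 2π√(1.141/(5.25 × 22.3 × 0.394)) = 0.988 s.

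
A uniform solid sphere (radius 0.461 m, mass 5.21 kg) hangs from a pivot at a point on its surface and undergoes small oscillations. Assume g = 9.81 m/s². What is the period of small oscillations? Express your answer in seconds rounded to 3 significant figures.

I_cm = (2/5)mr² = 0.4429 kg·m². The pivot is at distance d = 0.461 m from the centre of mass.
By the parallel-axis theorem, I = I_cm + md² = 0.4429 + 1.107 = 1.550 kg·m².
T = 2π√(I/(mgd)) = 2π√(1.550/(5.21 × 9.81 × 0.461)) = 1.61 s.

1.61 s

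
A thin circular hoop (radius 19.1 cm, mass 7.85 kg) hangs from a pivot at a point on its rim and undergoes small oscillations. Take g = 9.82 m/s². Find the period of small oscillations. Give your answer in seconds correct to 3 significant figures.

I_cm = mr² = 0.2864 kg·m². The pivot is at distance d = 0.191 m from the centre of mass.
By the parallel-axis theorem, I = I_cm + md² = 0.2864 + 0.2864 = 0.5728 kg·m².
T = 2π√(I/(mgd)) = 2π√(0.5728/(7.85 × 9.82 × 0.191)) = 1.24 s.

1.24 s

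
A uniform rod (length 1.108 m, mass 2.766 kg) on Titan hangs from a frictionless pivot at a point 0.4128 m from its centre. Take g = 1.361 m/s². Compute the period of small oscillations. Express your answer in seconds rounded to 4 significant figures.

4.378 s

For a physical pendulum T = 2π√(I/(mgd)), with d = 0.41280 m from pivot to centre of mass.
I_cm = mL²/12 = 2.766 × 1.108²/12 = 0.28298 kg·m²; I = I_cm + md² = 0.28298 + 2.766 × 0.41280² = 0.75431 kg·m².
T = 2π√(0.75431/(2.766 × 1.361 × 0.41280)) = 4.378 s.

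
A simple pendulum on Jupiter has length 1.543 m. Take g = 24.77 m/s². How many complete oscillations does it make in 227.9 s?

145

T = 2π√(L/g) = 2π√(1.543/24.77) = 1.5682 s.
Number of complete oscillations = ⌊227.9/1.5682⌋ = ⌊145.33⌋ = 145.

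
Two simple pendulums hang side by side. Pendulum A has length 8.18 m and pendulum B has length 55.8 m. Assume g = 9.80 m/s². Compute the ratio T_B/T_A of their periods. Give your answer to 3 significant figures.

2.61

T ∝ √L, so T_B/T_A = √(L_B/L_A) = √(55.8/8.18) = 2.61.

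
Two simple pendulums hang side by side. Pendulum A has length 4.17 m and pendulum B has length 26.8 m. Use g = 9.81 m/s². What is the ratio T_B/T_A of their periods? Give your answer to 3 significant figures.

2.54

T ∝ √L, so T_B/T_A = √(L_B/L_A) = √(26.8/4.17) = 2.54.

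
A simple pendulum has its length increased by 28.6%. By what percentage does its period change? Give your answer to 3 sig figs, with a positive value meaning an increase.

T ∝ √L, so T'/T = √(1.286) = 1.134.
Percentage change in T = (1.134 − 1) × 100% = 13.4%.

13.4%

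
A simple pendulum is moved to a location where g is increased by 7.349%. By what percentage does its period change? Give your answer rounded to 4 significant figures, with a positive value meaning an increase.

-3.484%

T ∝ 1/√g, so T'/T = 1/√(1.0735) = 0.96516.
Percentage change in T = (0.96516 − 1) × 100% = -3.484%.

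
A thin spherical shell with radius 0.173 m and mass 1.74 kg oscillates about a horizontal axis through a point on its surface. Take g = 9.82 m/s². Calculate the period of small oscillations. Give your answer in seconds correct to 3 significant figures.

1.08 s

I_cm = (2/3)mr² = 0.03472 kg·m². The pivot is at distance d = 0.173 m from the centre of mass.
By the parallel-axis theorem, I = I_cm + md² = 0.03472 + 0.05208 = 0.08679 kg·m².
T = 2π√(I/(mgd)) = 2π√(0.08679/(1.74 × 9.82 × 0.173)) = 1.08 s.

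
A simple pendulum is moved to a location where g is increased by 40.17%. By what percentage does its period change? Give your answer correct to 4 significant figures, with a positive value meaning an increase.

-15.54%

T ∝ 1/√g, so T'/T = 1/√(1.4017) = 0.84464.
Percentage change in T = (0.84464 − 1) × 100% = -15.54%.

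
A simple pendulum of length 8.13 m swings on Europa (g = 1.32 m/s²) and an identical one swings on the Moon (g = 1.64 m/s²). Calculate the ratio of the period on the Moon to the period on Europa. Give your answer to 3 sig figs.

0.897

T ∝ 1/√g, so T₂/T₁ = √(g₁/g₂) = √(1.32/1.64) = 0.897.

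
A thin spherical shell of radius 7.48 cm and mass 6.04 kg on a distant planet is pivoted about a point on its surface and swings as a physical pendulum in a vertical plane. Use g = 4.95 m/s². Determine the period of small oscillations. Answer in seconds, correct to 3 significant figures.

I_cm = (2/3)mr² = 0.02253 kg·m². The pivot is at distance d = 0.0748 m from the centre of mass.
By the parallel-axis theorem, I = I_cm + md² = 0.02253 + 0.03379 = 0.05632 kg·m².
T = 2π√(I/(mgd)) = 2π√(0.05632/(6.04 × 4.95 × 0.0748)) = 0.997 s.

0.997 s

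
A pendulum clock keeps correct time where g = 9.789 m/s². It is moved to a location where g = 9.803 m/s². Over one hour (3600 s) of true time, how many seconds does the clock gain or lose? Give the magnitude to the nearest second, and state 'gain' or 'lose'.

gain 3 s

The clock's period scales as T ∝ 1/√g, so T'/T = √(9.789/9.803) = 0.999286.
In 3600 s of true time the clock registers 3600/0.999286 = 3602.6 s, so it gains 3 s.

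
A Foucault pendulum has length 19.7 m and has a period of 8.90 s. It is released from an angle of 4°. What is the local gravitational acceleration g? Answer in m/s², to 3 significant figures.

From T = 2π√(L/g), g = 4π²L/T² = 4π² × 19.7/8.900² = 9.82 m/s².

9.82 m/s²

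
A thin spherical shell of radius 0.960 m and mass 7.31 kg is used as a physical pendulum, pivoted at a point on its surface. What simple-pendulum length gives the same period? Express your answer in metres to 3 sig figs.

1.60 m

The equivalent simple-pendulum length is L_eq = I/(md), where I is about the pivot and d = 0.9600 m.
I_cm = (2/3)mR² = 4.491 kg·m², so I = I_cm + md² = 4.491 + 6.737 = 11.23 kg·m².
L_eq = 11.23/(7.31 × 0.9600) = 1.60 m.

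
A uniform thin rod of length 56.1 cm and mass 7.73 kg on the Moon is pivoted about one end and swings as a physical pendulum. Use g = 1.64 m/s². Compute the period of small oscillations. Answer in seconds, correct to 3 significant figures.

For a physical pendulum T = 2π√(I/(mgd)), with d = 0.2805 m from pivot to centre of mass.
I_cm = mL²/12 = 7.73 × 0.561²/12 = 0.2027 kg·m²; I = I_cm + md² = 0.2027 + 7.73 × 0.2805² = 0.8109 kg·m².
T = 2π√(0.8109/(7.73 × 1.64 × 0.2805)) = 3.00 s.

3.00 s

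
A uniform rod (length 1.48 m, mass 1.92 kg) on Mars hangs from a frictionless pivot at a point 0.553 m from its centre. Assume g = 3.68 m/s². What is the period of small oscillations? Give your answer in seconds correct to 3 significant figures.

For a physical pendulum T = 2π√(I/(mgd)), with d = 0.5530 m from pivot to centre of mass.
I_cm = mL²/12 = 1.92 × 1.48²/12 = 0.3505 kg·m²; I = I_cm + md² = 0.3505 + 1.92 × 0.5530² = 0.9376 kg·m².
T = 2π√(0.9376/(1.92 × 3.68 × 0.5530)) = 3.08 s.

3.08 s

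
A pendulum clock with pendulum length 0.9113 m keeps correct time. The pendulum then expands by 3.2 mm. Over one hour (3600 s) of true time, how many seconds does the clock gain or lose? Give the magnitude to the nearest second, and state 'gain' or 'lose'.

T ∝ √L, so T'/T = √(0.91450/0.9113) = 1.00175.
In 3600 s of true time the clock registers 3600/1.00175 = 3593.7 s, so it loses 6 s.

lose 6 s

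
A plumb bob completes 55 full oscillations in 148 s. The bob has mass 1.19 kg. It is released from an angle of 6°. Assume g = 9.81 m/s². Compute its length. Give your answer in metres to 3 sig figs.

T = 148/55 = 2.691 s.
From T = 2π√(L/g), L = gT²/(4π²) = 9.81 × 2.691²/(4π²) = 1.80 m.

1.80 m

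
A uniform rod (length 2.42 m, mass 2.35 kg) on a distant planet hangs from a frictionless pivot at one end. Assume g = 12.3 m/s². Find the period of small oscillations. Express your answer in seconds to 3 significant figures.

For a physical pendulum T = 2π√(I/(mgd)), with d = 1.210 m from pivot to centre of mass.
I_cm = mL²/12 = 2.35 × 2.42²/12 = 1.147 kg·m²; I = I_cm + md² = 1.147 + 2.35 × 1.210² = 4.588 kg·m².
T = 2π√(4.588/(2.35 × 12.3 × 1.210)) = 2.28 s.

2.28 s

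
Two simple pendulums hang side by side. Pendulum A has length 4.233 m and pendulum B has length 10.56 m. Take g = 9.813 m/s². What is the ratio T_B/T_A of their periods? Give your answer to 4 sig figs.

T ∝ √L, so T_B/T_A = √(L_B/L_A) = √(10.56/4.233) = 1.579.

1.579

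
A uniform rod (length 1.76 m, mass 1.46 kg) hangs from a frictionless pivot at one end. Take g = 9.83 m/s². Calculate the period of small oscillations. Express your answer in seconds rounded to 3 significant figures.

2.17 s

For a physical pendulum T = 2π√(I/(mgd)), with d = 0.8800 m from pivot to centre of mass.
I_cm = mL²/12 = 1.46 × 1.76²/12 = 0.3769 kg·m²; I = I_cm + md² = 0.3769 + 1.46 × 0.8800² = 1.507 kg·m².
T = 2π√(1.507/(1.46 × 9.83 × 0.8800)) = 2.17 s.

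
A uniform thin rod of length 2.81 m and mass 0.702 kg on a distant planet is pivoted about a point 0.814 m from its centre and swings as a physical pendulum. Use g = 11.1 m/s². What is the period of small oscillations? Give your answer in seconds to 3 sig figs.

2.40 s

For a physical pendulum T = 2π√(I/(mgd)), with d = 0.8140 m from pivot to centre of mass.
I_cm = mL²/12 = 0.702 × 2.81²/12 = 0.4619 kg·m²; I = I_cm + md² = 0.4619 + 0.702 × 0.8140² = 0.9271 kg·m².
T = 2π√(0.9271/(0.702 × 11.1 × 0.8140)) = 2.40 s.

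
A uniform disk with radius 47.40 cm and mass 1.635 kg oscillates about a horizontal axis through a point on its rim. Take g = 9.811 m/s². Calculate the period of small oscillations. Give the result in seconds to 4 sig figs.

1.691 s

I_cm = ½mr² = 0.18367 kg·m². The pivot is at distance d = 0.4740 m from the centre of mass.
By the parallel-axis theorem, I = I_cm + md² = 0.18367 + 0.36735 = 0.55102 kg·m².
T = 2π√(I/(mgd)) = 2π√(0.55102/(1.635 × 9.811 × 0.4740)) = 1.691 s.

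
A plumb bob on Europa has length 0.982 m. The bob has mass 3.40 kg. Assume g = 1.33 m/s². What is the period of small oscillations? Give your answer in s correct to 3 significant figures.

T = 2π√(L/g) = 2π√(0.982/1.33) = 2π × 0.8593 = 5.40 s.

5.40 s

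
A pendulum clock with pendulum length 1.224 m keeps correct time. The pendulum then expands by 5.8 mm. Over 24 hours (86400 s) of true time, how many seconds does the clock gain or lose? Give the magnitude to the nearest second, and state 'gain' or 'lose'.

T ∝ √L, so T'/T = √(1.22980/1.224) = 1.00237.
In 86400 s of true time the clock registers 86400/1.00237 = 86196.0 s, so it loses 204 s.

lose 204 s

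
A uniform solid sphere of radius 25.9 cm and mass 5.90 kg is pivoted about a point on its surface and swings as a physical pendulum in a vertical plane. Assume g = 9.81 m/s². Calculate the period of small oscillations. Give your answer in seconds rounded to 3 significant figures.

I_cm = (2/5)mr² = 0.1583 kg·m². The pivot is at distance d = 0.259 m from the centre of mass.
By the parallel-axis theorem, I = I_cm + md² = 0.1583 + 0.3958 = 0.5541 kg·m².
T = 2π√(I/(mgd)) = 2π√(0.5541/(5.90 × 9.81 × 0.259)) = 1.21 s.

1.21 s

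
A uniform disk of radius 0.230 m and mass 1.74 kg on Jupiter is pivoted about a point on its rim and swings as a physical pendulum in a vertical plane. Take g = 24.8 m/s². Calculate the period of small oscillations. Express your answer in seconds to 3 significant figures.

I_cm = ½mr² = 0.04602 kg·m². The pivot is at distance d = 0.230 m from the centre of mass.
By the parallel-axis theorem, I = I_cm + md² = 0.04602 + 0.09205 = 0.1381 kg·m².
T = 2π√(I/(mgd)) = 2π√(0.1381/(1.74 × 24.8 × 0.230)) = 0.741 s.

0.741 s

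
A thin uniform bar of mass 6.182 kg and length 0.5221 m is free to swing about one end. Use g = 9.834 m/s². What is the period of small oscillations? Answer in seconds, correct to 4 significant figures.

1.182 s

For a physical pendulum T = 2π√(I/(mgd)), with d = 0.26105 m from pivot to centre of mass.
I_cm = mL²/12 = 6.182 × 0.5221²/12 = 0.14043 kg·m²; I = I_cm + md² = 0.14043 + 6.182 × 0.26105² = 0.56171 kg·m².
T = 2π√(0.56171/(6.182 × 9.834 × 0.26105)) = 1.182 s.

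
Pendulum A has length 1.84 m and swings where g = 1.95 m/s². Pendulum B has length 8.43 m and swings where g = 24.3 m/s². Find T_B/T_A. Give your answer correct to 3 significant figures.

0.606

T = 2π√(L/g), so T_B/T_A = √((L_B/g_B)/(L_A/g_A)) = √((8.43/24.3)/(1.84/1.95)) = 0.606.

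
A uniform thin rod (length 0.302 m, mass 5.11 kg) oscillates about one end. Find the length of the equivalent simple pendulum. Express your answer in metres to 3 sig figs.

0.201 m

The equivalent simple-pendulum length is L_eq = I/(md), where I is about the pivot and d = 0.1510 m.
I_cm = (1/12)mL² = 0.03884 kg·m², so I = I_cm + md² = 0.03884 + 0.1165 = 0.1554 kg·m².
L_eq = 0.1554/(5.11 × 0.1510) = 0.201 m.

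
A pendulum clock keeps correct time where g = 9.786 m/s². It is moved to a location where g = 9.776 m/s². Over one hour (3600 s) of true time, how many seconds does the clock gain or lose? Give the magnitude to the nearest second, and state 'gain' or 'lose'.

The clock's period scales as T ∝ 1/√g, so T'/T = √(9.786/9.776) = 1.00051.
In 3600 s of true time the clock registers 3600/1.00051 = 3598.2 s, so it loses 2 s.

lose 2 s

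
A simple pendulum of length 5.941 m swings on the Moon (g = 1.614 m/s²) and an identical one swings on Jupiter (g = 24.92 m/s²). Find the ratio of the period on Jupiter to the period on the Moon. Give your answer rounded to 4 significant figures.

T ∝ 1/√g, so T₂/T₁ = √(g₁/g₂) = √(1.614/24.92) = 0.2545.

0.2545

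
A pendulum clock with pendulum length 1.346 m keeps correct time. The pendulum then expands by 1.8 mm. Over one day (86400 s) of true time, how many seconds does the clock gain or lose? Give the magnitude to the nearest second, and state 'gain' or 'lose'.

T ∝ √L, so T'/T = √(1.34780/1.346) = 1.00067.
In 86400 s of true time the clock registers 86400/1.00067 = 86342.3 s, so it loses 58 s.

lose 58 s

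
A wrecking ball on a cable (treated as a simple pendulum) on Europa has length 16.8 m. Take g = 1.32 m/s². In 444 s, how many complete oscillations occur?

T = 2π√(L/g) = 2π√(16.8/1.32) = 22.42 s.
Number of complete oscillations = ⌊444/22.42⌋ = ⌊19.81⌋ = 19.

19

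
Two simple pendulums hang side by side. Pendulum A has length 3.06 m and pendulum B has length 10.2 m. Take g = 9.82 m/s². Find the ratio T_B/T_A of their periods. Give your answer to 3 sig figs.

1.83

T ∝ √L, so T_B/T_A = √(L_B/L_A) = √(10.2/3.06) = 1.83.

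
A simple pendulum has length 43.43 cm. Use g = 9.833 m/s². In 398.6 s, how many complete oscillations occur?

T = 2π√(L/g) = 2π√(0.4343/9.833) = 1.3205 s.
Number of complete oscillations = ⌊398.6/1.3205⌋ = ⌊301.86⌋ = 301.

301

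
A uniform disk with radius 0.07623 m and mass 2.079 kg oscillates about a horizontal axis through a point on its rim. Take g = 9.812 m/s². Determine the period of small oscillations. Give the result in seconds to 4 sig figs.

0.6783 s

I_cm = ½mr² = 0.0060405 kg·m². The pivot is at distance d = 0.07623 m from the centre of mass.
By the parallel-axis theorem, I = I_cm + md² = 0.0060405 + 0.012081 = 0.018122 kg·m².
T = 2π√(I/(mgd)) = 2π√(0.018122/(2.079 × 9.812 × 0.07623)) = 0.6783 s.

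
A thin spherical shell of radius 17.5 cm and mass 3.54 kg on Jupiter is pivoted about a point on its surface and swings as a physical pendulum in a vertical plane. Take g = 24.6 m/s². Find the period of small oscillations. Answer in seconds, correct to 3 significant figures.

I_cm = (2/3)mr² = 0.07227 kg·m². The pivot is at distance d = 0.175 m from the centre of mass.
By the parallel-axis theorem, I = I_cm + md² = 0.07227 + 0.1084 = 0.1807 kg·m².
T = 2π√(I/(mgd)) = 2π√(0.1807/(3.54 × 24.6 × 0.175)) = 0.684 s.

0.684 s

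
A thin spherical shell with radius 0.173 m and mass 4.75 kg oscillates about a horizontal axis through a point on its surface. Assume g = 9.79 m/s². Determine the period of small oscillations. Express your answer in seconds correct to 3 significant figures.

I_cm = (2/3)mr² = 0.09478 kg·m². The pivot is at distance d = 0.173 m from the centre of mass.
By the parallel-axis theorem, I = I_cm + md² = 0.09478 + 0.1422 = 0.2369 kg·m².
T = 2π√(I/(mgd)) = 2π√(0.2369/(4.75 × 9.79 × 0.173)) = 1.08 s.

1.08 s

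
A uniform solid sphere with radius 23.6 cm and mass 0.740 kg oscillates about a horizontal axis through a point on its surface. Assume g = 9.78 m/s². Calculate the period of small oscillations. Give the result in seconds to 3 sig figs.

I_cm = (2/5)mr² = 0.01649 kg·m². The pivot is at distance d = 0.236 m from the centre of mass.
By the parallel-axis theorem, I = I_cm + md² = 0.01649 + 0.04122 = 0.05770 kg·m².
T = 2π√(I/(mgd)) = 2π√(0.05770/(0.740 × 9.78 × 0.236)) = 1.15 s.

1.15 s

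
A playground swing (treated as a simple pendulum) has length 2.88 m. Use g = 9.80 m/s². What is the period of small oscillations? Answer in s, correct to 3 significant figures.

3.41 s

T = 2π√(L/g) = 2π√(2.88/9.80) = 2π × 0.5421 = 3.41 s.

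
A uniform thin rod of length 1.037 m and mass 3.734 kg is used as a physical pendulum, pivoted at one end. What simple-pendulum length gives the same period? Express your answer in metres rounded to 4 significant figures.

0.6913 m

The equivalent simple-pendulum length is L_eq = I/(md), where I is about the pivot and d = 0.51850 m.
I_cm = (1/12)mL² = 0.33462 kg·m², so I = I_cm + md² = 0.33462 + 1.0039 = 1.3385 kg·m².
L_eq = 1.3385/(3.734 × 0.51850) = 0.6913 m.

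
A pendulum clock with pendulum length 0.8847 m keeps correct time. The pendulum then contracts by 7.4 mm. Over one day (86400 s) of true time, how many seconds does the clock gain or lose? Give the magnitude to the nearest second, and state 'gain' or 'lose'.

T ∝ √L, so T'/T = √(0.87730/0.8847) = 0.995809.
In 86400 s of true time the clock registers 86400/0.995809 = 86763.6 s, so it gains 364 s.

gain 364 s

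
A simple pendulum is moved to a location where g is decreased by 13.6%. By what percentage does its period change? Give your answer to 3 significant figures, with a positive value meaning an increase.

T ∝ 1/√g, so T'/T = 1/√(0.8640) = 1.076.
Percentage change in T = (1.076 − 1) × 100% = 7.58%.

7.58%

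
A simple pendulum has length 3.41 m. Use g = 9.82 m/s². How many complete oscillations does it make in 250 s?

T = 2π√(L/g) = 2π√(3.41/9.82) = 3.703 s.
Number of complete oscillations = ⌊250/3.703⌋ = ⌊67.52⌋ = 67.

67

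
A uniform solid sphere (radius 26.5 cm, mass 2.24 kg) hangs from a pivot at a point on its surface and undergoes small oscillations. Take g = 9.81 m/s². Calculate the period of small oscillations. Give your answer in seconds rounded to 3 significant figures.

1.22 s

I_cm = (2/5)mr² = 0.06292 kg·m². The pivot is at distance d = 0.265 m from the centre of mass.
By the parallel-axis theorem, I = I_cm + md² = 0.06292 + 0.1573 = 0.2202 kg·m².
T = 2π√(I/(mgd)) = 2π√(0.2202/(2.24 × 9.81 × 0.265)) = 1.22 s.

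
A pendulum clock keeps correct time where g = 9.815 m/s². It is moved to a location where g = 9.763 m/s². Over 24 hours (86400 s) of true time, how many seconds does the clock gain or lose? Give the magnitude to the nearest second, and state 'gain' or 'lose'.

lose 229 s

The clock's period scales as T ∝ 1/√g, so T'/T = √(9.815/9.763) = 1.00266.
In 86400 s of true time the clock registers 86400/1.00266 = 86170.8 s, so it loses 229 s.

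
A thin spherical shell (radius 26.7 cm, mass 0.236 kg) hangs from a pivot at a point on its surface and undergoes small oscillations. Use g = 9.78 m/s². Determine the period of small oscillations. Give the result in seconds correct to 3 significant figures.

1.34 s

I_cm = (2/3)mr² = 0.01122 kg·m². The pivot is at distance d = 0.267 m from the centre of mass.
By the parallel-axis theorem, I = I_cm + md² = 0.01122 + 0.01682 = 0.02804 kg·m².
T = 2π√(I/(mgd)) = 2π√(0.02804/(0.236 × 9.78 × 0.267)) = 1.34 s.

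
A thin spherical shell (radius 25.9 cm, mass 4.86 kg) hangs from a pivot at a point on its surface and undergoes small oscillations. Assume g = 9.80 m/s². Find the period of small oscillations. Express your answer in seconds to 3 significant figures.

1.32 s

I_cm = (2/3)mr² = 0.2173 kg·m². The pivot is at distance d = 0.259 m from the centre of mass.
By the parallel-axis theorem, I = I_cm + md² = 0.2173 + 0.3260 = 0.5434 kg·m².
T = 2π√(I/(mgd)) = 2π√(0.5434/(4.86 × 9.80 × 0.259)) = 1.32 s.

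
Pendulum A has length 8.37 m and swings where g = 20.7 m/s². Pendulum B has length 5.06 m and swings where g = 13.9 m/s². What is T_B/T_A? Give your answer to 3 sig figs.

0.949

T = 2π√(L/g), so T_B/T_A = √((L_B/g_B)/(L_A/g_A)) = √((5.06/13.9)/(8.37/20.7)) = 0.949.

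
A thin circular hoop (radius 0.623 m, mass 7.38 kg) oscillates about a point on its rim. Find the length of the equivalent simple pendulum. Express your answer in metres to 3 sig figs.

1.25 m

The equivalent simple-pendulum length is L_eq = I/(md), where I is about the pivot and d = 0.6230 m.
I_cm = mR² = 2.864 kg·m², so I = I_cm + md² = 2.864 + 2.864 = 5.729 kg·m².
L_eq = 5.729/(7.38 × 0.6230) = 1.25 m.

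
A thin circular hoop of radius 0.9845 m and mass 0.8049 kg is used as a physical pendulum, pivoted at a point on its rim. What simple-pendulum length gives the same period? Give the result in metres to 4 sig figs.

1.969 m

The equivalent simple-pendulum length is L_eq = I/(md), where I is about the pivot and d = 0.98450 m.
I_cm = mR² = 0.78014 kg·m², so I = I_cm + md² = 0.78014 + 0.78014 = 1.5603 kg·m².
L_eq = 1.5603/(0.8049 × 0.98450) = 1.969 m.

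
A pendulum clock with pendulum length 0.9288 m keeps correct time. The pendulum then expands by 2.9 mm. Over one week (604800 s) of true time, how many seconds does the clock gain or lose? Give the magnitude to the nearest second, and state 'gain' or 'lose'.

lose 942 s

T ∝ √L, so T'/T = √(0.93170/0.9288) = 1.00156.
In 604800 s of true time the clock registers 604800/1.00156 = 603858.0 s, so it loses 942 s.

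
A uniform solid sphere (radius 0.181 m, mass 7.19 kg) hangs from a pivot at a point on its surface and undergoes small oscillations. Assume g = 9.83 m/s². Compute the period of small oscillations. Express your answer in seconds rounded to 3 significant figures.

I_cm = (2/5)mr² = 0.09422 kg·m². The pivot is at distance d = 0.181 m from the centre of mass.
By the parallel-axis theorem, I = I_cm + md² = 0.09422 + 0.2356 = 0.3298 kg·m².
T = 2π√(I/(mgd)) = 2π√(0.3298/(7.19 × 9.83 × 0.181)) = 1.01 s.

1.01 s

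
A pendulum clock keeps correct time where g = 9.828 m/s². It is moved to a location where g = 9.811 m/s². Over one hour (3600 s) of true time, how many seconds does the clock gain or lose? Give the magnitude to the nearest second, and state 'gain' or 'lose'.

The clock's period scales as T ∝ 1/√g, so T'/T = √(9.828/9.811) = 1.00087.
In 3600 s of true time the clock registers 3600/1.00087 = 3596.9 s, so it loses 3 s.

lose 3 s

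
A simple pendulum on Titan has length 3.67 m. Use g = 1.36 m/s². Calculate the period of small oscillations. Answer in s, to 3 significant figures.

10.3 s

T = 2π√(L/g) = 2π√(3.67/1.36) = 2π × 1.643 = 10.3 s.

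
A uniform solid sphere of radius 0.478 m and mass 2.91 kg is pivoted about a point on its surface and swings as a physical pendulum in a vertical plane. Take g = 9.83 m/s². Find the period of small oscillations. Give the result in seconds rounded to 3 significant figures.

1.64 s

I_cm = (2/5)mr² = 0.2660 kg·m². The pivot is at distance d = 0.478 m from the centre of mass.
By the parallel-axis theorem, I = I_cm + md² = 0.2660 + 0.6649 = 0.9308 kg·m².
T = 2π√(I/(mgd)) = 2π√(0.9308/(2.91 × 9.83 × 0.478)) = 1.64 s.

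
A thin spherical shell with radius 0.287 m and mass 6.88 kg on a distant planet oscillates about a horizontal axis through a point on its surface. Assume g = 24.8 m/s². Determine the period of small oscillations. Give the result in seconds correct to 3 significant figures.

0.873 s

I_cm = (2/3)mr² = 0.3778 kg·m². The pivot is at distance d = 0.287 m from the centre of mass.
By the parallel-axis theorem, I = I_cm + md² = 0.3778 + 0.5667 = 0.9445 kg·m².
T = 2π√(I/(mgd)) = 2π√(0.9445/(6.88 × 24.8 × 0.287)) = 0.873 s.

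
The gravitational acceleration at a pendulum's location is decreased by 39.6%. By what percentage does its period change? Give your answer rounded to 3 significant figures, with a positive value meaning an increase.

28.7%

T ∝ 1/√g, so T'/T = 1/√(0.6040) = 1.287.
Percentage change in T = (1.287 − 1) × 100% = 28.7%.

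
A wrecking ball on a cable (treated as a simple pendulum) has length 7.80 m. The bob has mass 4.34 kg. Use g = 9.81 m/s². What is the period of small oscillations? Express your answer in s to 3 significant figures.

5.60 s

T = 2π√(L/g) = 2π√(7.80/9.81) = 2π × 0.8917 = 5.60 s.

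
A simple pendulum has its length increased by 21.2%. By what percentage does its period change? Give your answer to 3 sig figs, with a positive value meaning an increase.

10.1%

T ∝ √L, so T'/T = √(1.212) = 1.101.
Percentage change in T = (1.101 − 1) × 100% = 10.1%.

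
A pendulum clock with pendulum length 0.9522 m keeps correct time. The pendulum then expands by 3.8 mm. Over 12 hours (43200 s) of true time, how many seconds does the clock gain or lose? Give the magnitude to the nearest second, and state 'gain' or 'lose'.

lose 86 s

T ∝ √L, so T'/T = √(0.95600/0.9522) = 1.00199.
In 43200 s of true time the clock registers 43200/1.00199 = 43114.1 s, so it loses 86 s.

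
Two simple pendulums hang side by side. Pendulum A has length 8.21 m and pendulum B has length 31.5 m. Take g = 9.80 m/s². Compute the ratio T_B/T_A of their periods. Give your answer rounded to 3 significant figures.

1.96

T ∝ √L, so T_B/T_A = √(L_B/L_A) = √(31.5/8.21) = 1.96.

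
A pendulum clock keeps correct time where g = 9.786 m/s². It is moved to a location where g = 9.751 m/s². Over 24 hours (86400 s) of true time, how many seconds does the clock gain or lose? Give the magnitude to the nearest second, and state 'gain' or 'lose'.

The clock's period scales as T ∝ 1/√g, so T'/T = √(9.786/9.751) = 1.00179.
In 86400 s of true time the clock registers 86400/1.00179 = 86245.4 s, so it loses 155 s.

lose 155 s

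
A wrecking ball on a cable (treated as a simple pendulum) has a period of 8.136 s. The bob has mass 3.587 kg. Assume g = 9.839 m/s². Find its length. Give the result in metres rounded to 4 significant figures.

16.50 m

From T = 2π√(L/g), L = gT²/(4π²) = 9.839 × 8.1360²/(4π²) = 16.50 m.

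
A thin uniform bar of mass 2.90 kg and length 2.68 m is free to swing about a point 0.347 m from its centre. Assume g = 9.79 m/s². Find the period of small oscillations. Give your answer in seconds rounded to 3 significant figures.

For a physical pendulum T = 2π√(I/(mgd)), with d = 0.3470 m from pivot to centre of mass.
I_cm = mL²/12 = 2.90 × 2.68²/12 = 1.736 kg·m²; I = I_cm + md² = 1.736 + 2.90 × 0.3470² = 2.085 kg·m².
T = 2π√(2.085/(2.90 × 9.79 × 0.3470)) = 2.89 s.

2.89 s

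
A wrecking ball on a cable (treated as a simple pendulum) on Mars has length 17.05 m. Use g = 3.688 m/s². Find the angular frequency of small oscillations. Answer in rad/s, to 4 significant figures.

0.4651 rad/s

ω = √(g/L) = √(3.688/17.05) = 0.4651 rad/s.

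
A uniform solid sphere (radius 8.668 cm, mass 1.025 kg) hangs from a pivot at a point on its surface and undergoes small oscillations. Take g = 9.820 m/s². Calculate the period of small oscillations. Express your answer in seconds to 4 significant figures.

I_cm = (2/5)mr² = 0.0030805 kg·m². The pivot is at distance d = 0.08668 m from the centre of mass.
By the parallel-axis theorem, I = I_cm + md² = 0.0030805 + 0.0077013 = 0.010782 kg·m².
T = 2π√(I/(mgd)) = 2π√(0.010782/(1.025 × 9.820 × 0.08668)) = 0.6985 s.

0.6985 s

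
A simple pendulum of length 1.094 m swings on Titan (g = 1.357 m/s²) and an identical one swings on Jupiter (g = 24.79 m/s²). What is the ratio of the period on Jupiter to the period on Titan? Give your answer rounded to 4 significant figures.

T ∝ 1/√g, so T₂/T₁ = √(g₁/g₂) = √(1.357/24.79) = 0.2340.

0.2340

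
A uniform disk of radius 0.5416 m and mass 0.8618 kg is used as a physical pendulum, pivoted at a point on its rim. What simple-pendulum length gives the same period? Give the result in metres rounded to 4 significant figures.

The equivalent simple-pendulum length is L_eq = I/(md), where I is about the pivot and d = 0.54160 m.
I_cm = ½mR² = 0.12640 kg·m², so I = I_cm + md² = 0.12640 + 0.25279 = 0.37919 kg·m².
L_eq = 0.37919/(0.8618 × 0.54160) = 0.8124 m.

0.8124 m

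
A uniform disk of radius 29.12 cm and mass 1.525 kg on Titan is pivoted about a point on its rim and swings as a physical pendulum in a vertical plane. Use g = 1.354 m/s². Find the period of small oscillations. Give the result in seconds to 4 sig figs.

I_cm = ½mr² = 0.064658 kg·m². The pivot is at distance d = 0.2912 m from the centre of mass.
By the parallel-axis theorem, I = I_cm + md² = 0.064658 + 0.12932 = 0.19397 kg·m².
T = 2π√(I/(mgd)) = 2π√(0.19397/(1.525 × 1.354 × 0.2912)) = 3.569 s.

3.569 s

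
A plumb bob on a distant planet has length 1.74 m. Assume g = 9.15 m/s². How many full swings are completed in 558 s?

T = 2π√(L/g) = 2π√(1.74/9.15) = 2.740 s.
Number of complete oscillations = ⌊558/2.740⌋ = ⌊203.7⌋ = 203.

203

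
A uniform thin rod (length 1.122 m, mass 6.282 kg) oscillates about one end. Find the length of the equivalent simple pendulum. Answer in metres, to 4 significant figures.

The equivalent simple-pendulum length is L_eq = I/(md), where I is about the pivot and d = 0.56100 m.
I_cm = (1/12)mL² = 0.65903 kg·m², so I = I_cm + md² = 0.65903 + 1.9771 = 2.6361 kg·m².
L_eq = 2.6361/(6.282 × 0.56100) = 0.7480 m.

0.7480 m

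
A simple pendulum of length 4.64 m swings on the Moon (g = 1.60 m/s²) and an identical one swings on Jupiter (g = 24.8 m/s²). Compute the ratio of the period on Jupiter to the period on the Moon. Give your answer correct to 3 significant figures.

0.254

T ∝ 1/√g, so T₂/T₁ = √(g₁/g₂) = √(1.60/24.8) = 0.254.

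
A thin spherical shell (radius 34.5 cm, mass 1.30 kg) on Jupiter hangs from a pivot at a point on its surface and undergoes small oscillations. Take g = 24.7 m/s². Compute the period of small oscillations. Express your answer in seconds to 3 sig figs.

0.959 s

I_cm = (2/3)mr² = 0.1032 kg·m². The pivot is at distance d = 0.345 m from the centre of mass.
By the parallel-axis theorem, I = I_cm + md² = 0.1032 + 0.1547 = 0.2579 kg·m².
T = 2π√(I/(mgd)) = 2π√(0.2579/(1.30 × 24.7 × 0.345)) = 0.959 s.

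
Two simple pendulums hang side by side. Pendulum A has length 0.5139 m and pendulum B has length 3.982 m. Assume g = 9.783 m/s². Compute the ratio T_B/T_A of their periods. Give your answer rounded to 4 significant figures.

T ∝ √L, so T_B/T_A = √(L_B/L_A) = √(3.982/0.5139) = 2.784.

2.784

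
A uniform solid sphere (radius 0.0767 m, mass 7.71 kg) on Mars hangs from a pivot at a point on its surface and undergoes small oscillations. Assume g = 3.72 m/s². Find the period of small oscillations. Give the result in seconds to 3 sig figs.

I_cm = (2/5)mr² = 0.01814 kg·m². The pivot is at distance d = 0.0767 m from the centre of mass.
By the parallel-axis theorem, I = I_cm + md² = 0.01814 + 0.04536 = 0.06350 kg·m².
T = 2π√(I/(mgd)) = 2π√(0.06350/(7.71 × 3.72 × 0.0767)) = 1.07 s.

1.07 s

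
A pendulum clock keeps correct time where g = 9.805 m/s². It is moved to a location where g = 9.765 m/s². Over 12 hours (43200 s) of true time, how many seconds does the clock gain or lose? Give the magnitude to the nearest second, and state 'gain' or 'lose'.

lose 88 s

The clock's period scales as T ∝ 1/√g, so T'/T = √(9.805/9.765) = 1.00205.
In 43200 s of true time the clock registers 43200/1.00205 = 43111.8 s, so it loses 88 s.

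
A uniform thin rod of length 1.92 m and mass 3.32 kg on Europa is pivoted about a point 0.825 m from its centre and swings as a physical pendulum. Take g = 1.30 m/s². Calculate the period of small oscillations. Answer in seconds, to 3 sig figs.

For a physical pendulum T = 2π√(I/(mgd)), with d = 0.8250 m from pivot to centre of mass.
I_cm = mL²/12 = 3.32 × 1.92²/12 = 1.020 kg·m²; I = I_cm + md² = 1.020 + 3.32 × 0.8250² = 3.280 kg·m².
T = 2π√(3.280/(3.32 × 1.30 × 0.8250)) = 6.03 s.

6.03 s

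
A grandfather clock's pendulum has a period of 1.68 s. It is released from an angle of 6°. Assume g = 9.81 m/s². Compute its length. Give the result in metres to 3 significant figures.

From T = 2π√(L/g), L = gT²/(4π²) = 9.81 × 1.680²/(4π²) = 0.701 m.

0.701 m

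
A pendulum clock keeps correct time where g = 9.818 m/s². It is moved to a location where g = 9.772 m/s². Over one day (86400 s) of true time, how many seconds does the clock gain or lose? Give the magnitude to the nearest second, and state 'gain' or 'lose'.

The clock's period scales as T ∝ 1/√g, so T'/T = √(9.818/9.772) = 1.00235.
In 86400 s of true time the clock registers 86400/1.00235 = 86197.4 s, so it loses 203 s.

lose 203 s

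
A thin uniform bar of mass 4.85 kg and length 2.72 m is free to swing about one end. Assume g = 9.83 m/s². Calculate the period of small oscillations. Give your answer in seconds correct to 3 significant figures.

2.70 s

For a physical pendulum T = 2π√(I/(mgd)), with d = 1.360 m from pivot to centre of mass.
I_cm = mL²/12 = 4.85 × 2.72²/12 = 2.990 kg·m²; I = I_cm + md² = 2.990 + 4.85 × 1.360² = 11.96 kg·m².
T = 2π√(11.96/(4.85 × 9.83 × 1.360)) = 2.70 s.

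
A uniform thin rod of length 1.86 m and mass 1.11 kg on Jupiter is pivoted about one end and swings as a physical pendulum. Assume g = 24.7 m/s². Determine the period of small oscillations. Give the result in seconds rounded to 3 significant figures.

For a physical pendulum T = 2π√(I/(mgd)), with d = 0.9300 m from pivot to centre of mass.
I_cm = mL²/12 = 1.11 × 1.86²/12 = 0.3200 kg·m²; I = I_cm + md² = 0.3200 + 1.11 × 0.9300² = 1.280 kg·m².
T = 2π√(1.280/(1.11 × 24.7 × 0.9300)) = 1.41 s.

1.41 s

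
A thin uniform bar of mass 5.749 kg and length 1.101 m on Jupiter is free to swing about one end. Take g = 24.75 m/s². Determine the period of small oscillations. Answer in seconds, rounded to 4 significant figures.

For a physical pendulum T = 2π√(I/(mgd)), with d = 0.55050 m from pivot to centre of mass.
I_cm = mL²/12 = 5.749 × 1.101²/12 = 0.58075 kg·m²; I = I_cm + md² = 0.58075 + 5.749 × 0.55050² = 2.3230 kg·m².
T = 2π√(2.3230/(5.749 × 24.75 × 0.55050)) = 1.082 s.

1.082 s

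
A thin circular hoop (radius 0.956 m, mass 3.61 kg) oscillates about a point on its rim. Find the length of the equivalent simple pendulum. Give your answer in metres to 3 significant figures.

The equivalent simple-pendulum length is L_eq = I/(md), where I is about the pivot and d = 0.9560 m.
I_cm = mR² = 3.299 kg·m², so I = I_cm + md² = 3.299 + 3.299 = 6.599 kg·m².
L_eq = 6.599/(3.61 × 0.9560) = 1.91 m.

1.91 m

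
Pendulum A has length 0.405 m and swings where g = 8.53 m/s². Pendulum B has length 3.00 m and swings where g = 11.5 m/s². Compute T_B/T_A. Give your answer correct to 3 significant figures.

T = 2π√(L/g), so T_B/T_A = √((L_B/g_B)/(L_A/g_A)) = √((3.00/11.5)/(0.405/8.53)) = 2.34.

2.34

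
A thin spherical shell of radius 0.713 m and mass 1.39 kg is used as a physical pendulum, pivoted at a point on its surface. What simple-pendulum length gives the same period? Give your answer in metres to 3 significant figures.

1.19 m

The equivalent simple-pendulum length is L_eq = I/(md), where I is about the pivot and d = 0.7130 m.
I_cm = (2/3)mR² = 0.4711 kg·m², so I = I_cm + md² = 0.4711 + 0.7066 = 1.178 kg·m².
L_eq = 1.178/(1.39 × 0.7130) = 1.19 m.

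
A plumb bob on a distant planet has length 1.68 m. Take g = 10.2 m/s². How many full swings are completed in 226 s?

88

T = 2π√(L/g) = 2π√(1.68/10.2) = 2.550 s.
Number of complete oscillations = ⌊226/2.550⌋ = ⌊88.63⌋ = 88.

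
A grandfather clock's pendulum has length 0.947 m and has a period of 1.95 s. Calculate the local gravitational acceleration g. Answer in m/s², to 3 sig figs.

9.83 m/s²

From T = 2π√(L/g), g = 4π²L/T² = 4π² × 0.947/1.950² = 9.83 m/s².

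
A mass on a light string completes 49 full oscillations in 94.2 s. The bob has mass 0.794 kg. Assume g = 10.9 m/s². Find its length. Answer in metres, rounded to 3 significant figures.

T = 94.2/49 = 1.922 s.
From T = 2π√(L/g), L = gT²/(4π²) = 10.9 × 1.922²/(4π²) = 1.02 m.

1.02 m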